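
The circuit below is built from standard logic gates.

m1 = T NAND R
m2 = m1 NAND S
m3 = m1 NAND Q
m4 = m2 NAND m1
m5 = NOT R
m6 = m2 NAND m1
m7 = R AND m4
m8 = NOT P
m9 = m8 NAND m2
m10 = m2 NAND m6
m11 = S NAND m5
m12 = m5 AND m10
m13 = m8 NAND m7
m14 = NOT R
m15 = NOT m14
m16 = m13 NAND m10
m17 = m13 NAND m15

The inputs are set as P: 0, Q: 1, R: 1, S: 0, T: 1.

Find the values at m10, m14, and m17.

m1 = T NAND R = 1 NAND 1 = 0
m2 = m1 NAND S = 0 NAND 0 = 1
m4 = m2 NAND m1 = 1 NAND 0 = 1
m6 = m2 NAND m1 = 1 NAND 0 = 1
m7 = R AND m4 = 1 AND 1 = 1
m8 = NOT P = NOT 0 = 1
m10 = m2 NAND m6 = 1 NAND 1 = 0
m13 = m8 NAND m7 = 1 NAND 1 = 0
m14 = NOT R = NOT 1 = 0
m15 = NOT m14 = NOT 0 = 1
m17 = m13 NAND m15 = 0 NAND 1 = 1

m10 = 0; m14 = 0; m17 = 1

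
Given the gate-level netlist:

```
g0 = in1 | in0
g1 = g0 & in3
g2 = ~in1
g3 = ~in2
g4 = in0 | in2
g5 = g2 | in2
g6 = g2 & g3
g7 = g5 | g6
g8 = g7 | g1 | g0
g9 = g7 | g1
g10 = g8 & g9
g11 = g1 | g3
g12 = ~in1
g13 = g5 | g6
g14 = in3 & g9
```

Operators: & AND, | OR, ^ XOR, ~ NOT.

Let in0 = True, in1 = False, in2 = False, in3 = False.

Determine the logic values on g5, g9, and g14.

g0 = in1 OR in0 = False OR True = True
g1 = g0 AND in3 = True AND False = False
g2 = NOT in1 = NOT False = True
g3 = NOT in2 = NOT False = True
g5 = g2 OR in2 = True OR False = True
g6 = g2 AND g3 = True AND True = True
g7 = g5 OR g6 = True OR True = True
g9 = g7 OR g1 = True OR False = True
g14 = in3 AND g9 = False AND True = False

g5 = True  g9 = True  g14 = False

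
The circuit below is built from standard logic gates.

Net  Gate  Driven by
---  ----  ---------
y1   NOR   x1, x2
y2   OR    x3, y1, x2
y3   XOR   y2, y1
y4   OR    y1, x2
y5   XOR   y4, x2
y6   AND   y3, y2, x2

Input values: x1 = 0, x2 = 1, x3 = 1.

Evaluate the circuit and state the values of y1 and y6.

y1 = 0  y6 = 1

y1 = x1 NOR x2 = 0 NOR 1 = 0
y2 = x3 OR y1 OR x2 = 1 OR 0 OR 1 = 1
y3 = y2 XOR y1 = 1 XOR 0 = 1
y6 = y3 AND y2 AND x2 = 1 AND 1 AND 1 = 1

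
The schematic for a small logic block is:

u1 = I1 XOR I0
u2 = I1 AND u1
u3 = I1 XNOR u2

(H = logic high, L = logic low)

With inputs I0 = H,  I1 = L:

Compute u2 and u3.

u2 = L, u3 = H

u1 = I1 XOR I0 = L XOR H = H
u2 = I1 AND u1 = L AND H = L
u3 = I1 XNOR u2 = L XNOR L = H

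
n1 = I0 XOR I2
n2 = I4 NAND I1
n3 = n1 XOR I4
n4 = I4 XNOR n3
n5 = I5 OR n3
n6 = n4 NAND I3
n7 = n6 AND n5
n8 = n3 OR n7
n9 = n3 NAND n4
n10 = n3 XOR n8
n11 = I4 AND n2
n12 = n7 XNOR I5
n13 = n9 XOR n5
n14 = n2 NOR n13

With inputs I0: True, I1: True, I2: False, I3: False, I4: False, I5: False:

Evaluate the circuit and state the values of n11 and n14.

n11 = False, n14 = False

n1 = I0 XOR I2 = True XOR False = True
n2 = I4 NAND I1 = False NAND True = True
n3 = n1 XOR I4 = True XOR False = True
n4 = I4 XNOR n3 = False XNOR True = False
n5 = I5 OR n3 = False OR True = True
n9 = n3 NAND n4 = True NAND False = True
n11 = I4 AND n2 = False AND True = False
n13 = n9 XOR n5 = True XOR True = False
n14 = n2 NOR n13 = True NOR False = False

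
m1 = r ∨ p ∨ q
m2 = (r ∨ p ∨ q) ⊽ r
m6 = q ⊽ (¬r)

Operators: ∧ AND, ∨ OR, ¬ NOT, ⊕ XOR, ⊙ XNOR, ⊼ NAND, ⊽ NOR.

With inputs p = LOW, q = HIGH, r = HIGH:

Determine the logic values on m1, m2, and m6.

m1 = HIGH ∨ LOW ∨ HIGH = HIGH
m2 = (HIGH ∨ LOW ∨ HIGH) ⊽ HIGH = LOW
m6 = HIGH ⊽ (¬HIGH) = LOW

m1 = HIGH, m2 = LOW, m6 = LOW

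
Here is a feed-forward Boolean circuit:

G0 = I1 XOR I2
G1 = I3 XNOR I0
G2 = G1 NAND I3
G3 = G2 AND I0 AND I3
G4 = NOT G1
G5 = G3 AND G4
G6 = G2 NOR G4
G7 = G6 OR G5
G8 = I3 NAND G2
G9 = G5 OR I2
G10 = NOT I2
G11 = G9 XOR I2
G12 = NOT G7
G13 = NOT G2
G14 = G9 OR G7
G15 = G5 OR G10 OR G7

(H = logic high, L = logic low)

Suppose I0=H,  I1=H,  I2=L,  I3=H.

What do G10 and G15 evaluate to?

G10 = H  G15 = H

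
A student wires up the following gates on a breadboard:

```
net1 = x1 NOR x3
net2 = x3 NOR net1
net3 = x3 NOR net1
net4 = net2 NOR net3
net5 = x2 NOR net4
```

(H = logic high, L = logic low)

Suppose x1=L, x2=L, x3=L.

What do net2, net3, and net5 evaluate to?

net2 = L, net3 = L, net5 = L

net1 = x1 NOR x3 = L NOR L = H
net2 = x3 NOR net1 = L NOR H = L
net3 = x3 NOR net1 = L NOR H = L
net4 = net2 NOR net3 = L NOR L = H
net5 = x2 NOR net4 = L NOR H = L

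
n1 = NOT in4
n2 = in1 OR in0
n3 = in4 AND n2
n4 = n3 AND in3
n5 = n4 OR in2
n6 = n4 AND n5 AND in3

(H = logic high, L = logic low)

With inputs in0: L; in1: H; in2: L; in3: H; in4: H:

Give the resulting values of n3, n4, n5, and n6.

n2 = in1 OR in0 = H OR L = H
n3 = in4 AND n2 = H AND H = H
n4 = n3 AND in3 = H AND H = H
n5 = n4 OR in2 = H OR L = H
n6 = n4 AND n5 AND in3 = H AND H AND H = H

n3 = H, n4 = H, n5 = H, n6 = H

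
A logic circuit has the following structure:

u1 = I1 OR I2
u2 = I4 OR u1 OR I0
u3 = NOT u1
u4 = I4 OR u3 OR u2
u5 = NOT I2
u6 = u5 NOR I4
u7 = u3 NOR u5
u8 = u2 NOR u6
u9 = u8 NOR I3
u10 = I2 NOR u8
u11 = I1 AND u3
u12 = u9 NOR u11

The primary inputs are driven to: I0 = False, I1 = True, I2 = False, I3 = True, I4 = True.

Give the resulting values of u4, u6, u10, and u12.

u4 = True, u6 = False, u10 = True, u12 = True

u1 = I1 OR I2 = True OR False = True
u2 = I4 OR u1 OR I0 = True OR True OR False = True
u3 = NOT u1 = NOT True = False
u4 = I4 OR u3 OR u2 = True OR False OR True = True
u5 = NOT I2 = NOT False = True
u6 = u5 NOR I4 = True NOR True = False
u8 = u2 NOR u6 = True NOR False = False
u9 = u8 NOR I3 = False NOR True = False
u10 = I2 NOR u8 = False NOR False = True
u11 = I1 AND u3 = True AND False = False
u12 = u9 NOR u11 = False NOR False = True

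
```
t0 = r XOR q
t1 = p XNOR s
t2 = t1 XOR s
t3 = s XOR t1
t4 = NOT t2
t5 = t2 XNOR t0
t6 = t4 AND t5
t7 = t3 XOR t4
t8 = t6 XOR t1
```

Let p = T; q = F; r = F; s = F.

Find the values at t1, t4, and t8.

t0 = r XOR q = F XOR F = F
t1 = p XNOR s = T XNOR F = F
t2 = t1 XOR s = F XOR F = F
t4 = NOT t2 = NOT F = T
t5 = t2 XNOR t0 = F XNOR F = T
t6 = t4 AND t5 = T AND T = T
t8 = t6 XOR t1 = T XOR F = T

t1 = F, t4 = T, t8 = T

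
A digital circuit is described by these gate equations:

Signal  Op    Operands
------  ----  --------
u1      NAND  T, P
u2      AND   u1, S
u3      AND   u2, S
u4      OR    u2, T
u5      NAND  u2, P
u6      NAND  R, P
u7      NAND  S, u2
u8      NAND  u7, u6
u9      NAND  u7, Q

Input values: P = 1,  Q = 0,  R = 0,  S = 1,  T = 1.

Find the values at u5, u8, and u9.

u5 = 1, u8 = 0, u9 = 1

u1 = T NAND P = 1 NAND 1 = 0
u2 = u1 AND S = 0 AND 1 = 0
u5 = u2 NAND P = 0 NAND 1 = 1
u6 = R NAND P = 0 NAND 1 = 1
u7 = S NAND u2 = 1 NAND 0 = 1
u8 = u7 NAND u6 = 1 NAND 1 = 0
u9 = u7 NAND Q = 1 NAND 0 = 1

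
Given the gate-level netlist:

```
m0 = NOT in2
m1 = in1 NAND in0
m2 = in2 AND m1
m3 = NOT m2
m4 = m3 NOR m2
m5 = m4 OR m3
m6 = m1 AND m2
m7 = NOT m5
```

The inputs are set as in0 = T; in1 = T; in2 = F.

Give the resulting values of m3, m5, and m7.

m3 = T  m5 = T  m7 = F

m1 = in1 NAND in0 = T NAND T = F
m2 = in2 AND m1 = F AND F = F
m3 = NOT m2 = NOT F = T
m4 = m3 NOR m2 = T NOR F = F
m5 = m4 OR m3 = F OR T = T
m7 = NOT m5 = NOT T = F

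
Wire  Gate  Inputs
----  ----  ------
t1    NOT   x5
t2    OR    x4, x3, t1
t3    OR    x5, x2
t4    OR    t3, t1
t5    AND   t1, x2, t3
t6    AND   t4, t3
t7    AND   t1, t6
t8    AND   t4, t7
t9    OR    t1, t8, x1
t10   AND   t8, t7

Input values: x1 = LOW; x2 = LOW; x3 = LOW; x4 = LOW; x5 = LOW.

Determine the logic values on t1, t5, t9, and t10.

t1 = HIGH  t5 = LOW  t9 = HIGH  t10 = LOW

t1 = NOT x5 = NOT LOW = HIGH
t3 = x5 OR x2 = LOW OR LOW = LOW
t4 = t3 OR t1 = LOW OR HIGH = HIGH
t5 = t1 AND x2 AND t3 = HIGH AND LOW AND LOW = LOW
t6 = t4 AND t3 = HIGH AND LOW = LOW
t7 = t1 AND t6 = HIGH AND LOW = LOW
t8 = t4 AND t7 = HIGH AND LOW = LOW
t9 = t1 OR t8 OR x1 = HIGH OR LOW OR LOW = HIGH
t10 = t8 AND t7 = LOW AND LOW = LOW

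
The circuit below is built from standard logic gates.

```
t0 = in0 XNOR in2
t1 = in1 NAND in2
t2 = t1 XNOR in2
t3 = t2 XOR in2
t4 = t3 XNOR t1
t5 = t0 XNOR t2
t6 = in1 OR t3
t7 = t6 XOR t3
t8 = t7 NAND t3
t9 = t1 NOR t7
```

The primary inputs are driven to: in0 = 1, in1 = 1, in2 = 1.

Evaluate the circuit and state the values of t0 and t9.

t0 = 1  t9 = 1

t0 = in0 XNOR in2 = 1 XNOR 1 = 1
t1 = in1 NAND in2 = 1 NAND 1 = 0
t2 = t1 XNOR in2 = 0 XNOR 1 = 0
t3 = t2 XOR in2 = 0 XOR 1 = 1
t6 = in1 OR t3 = 1 OR 1 = 1
t7 = t6 XOR t3 = 1 XOR 1 = 0
t9 = t1 NOR t7 = 0 NOR 0 = 1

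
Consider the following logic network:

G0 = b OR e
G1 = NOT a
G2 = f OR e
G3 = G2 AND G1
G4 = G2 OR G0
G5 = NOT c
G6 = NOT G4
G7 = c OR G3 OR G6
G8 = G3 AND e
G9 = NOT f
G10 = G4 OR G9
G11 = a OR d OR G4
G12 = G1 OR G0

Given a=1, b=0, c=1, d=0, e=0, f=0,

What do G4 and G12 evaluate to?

G4 = 0, G12 = 0

G0 = b OR e = 0 OR 0 = 0
G1 = NOT a = NOT 1 = 0
G2 = f OR e = 0 OR 0 = 0
G4 = G2 OR G0 = 0 OR 0 = 0
G12 = G1 OR G0 = 0 OR 0 = 0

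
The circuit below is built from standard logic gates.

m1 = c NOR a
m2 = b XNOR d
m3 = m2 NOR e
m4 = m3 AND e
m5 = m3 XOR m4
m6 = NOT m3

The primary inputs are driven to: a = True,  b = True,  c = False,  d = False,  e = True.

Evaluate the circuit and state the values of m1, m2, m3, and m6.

m1 = False  m2 = False  m3 = False  m6 = True

m1 = c NOR a = False NOR True = False
m2 = b XNOR d = True XNOR False = False
m3 = m2 NOR e = False NOR True = False
m6 = NOT m3 = NOT False = True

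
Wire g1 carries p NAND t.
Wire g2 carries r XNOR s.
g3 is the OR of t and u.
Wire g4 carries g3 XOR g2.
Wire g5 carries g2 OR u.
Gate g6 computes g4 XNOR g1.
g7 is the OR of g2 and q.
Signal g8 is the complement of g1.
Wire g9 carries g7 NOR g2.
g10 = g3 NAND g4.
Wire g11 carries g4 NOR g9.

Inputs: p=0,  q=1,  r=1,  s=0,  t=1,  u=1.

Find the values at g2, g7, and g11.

g2 = 0; g7 = 1; g11 = 0

g2 = r XNOR s = 1 XNOR 0 = 0
g3 = t OR u = 1 OR 1 = 1
g4 = g3 XOR g2 = 1 XOR 0 = 1
g7 = g2 OR q = 0 OR 1 = 1
g9 = g7 NOR g2 = 1 NOR 0 = 0
g11 = g4 NOR g9 = 1 NOR 0 = 0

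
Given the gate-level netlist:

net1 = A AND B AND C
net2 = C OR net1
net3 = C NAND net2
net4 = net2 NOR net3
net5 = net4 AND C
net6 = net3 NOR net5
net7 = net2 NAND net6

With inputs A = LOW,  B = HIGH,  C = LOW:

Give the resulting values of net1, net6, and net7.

net1 = LOW; net6 = LOW; net7 = HIGH

net1 = A AND B AND C = LOW AND HIGH AND LOW = LOW
net2 = C OR net1 = LOW OR LOW = LOW
net3 = C NAND net2 = LOW NAND LOW = HIGH
net4 = net2 NOR net3 = LOW NOR HIGH = LOW
net5 = net4 AND C = LOW AND LOW = LOW
net6 = net3 NOR net5 = HIGH NOR LOW = LOW
net7 = net2 NAND net6 = LOW NAND LOW = HIGH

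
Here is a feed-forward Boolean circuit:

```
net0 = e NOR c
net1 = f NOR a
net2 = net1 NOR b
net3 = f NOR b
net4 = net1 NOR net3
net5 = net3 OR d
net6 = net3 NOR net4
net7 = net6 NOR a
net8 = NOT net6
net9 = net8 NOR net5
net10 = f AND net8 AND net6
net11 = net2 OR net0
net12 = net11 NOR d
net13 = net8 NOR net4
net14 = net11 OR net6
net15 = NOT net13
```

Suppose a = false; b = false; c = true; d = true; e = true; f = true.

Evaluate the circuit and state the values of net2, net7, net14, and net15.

net0 = e NOR c = true NOR true = false
net1 = f NOR a = true NOR false = false
net2 = net1 NOR b = false NOR false = true
net3 = f NOR b = true NOR false = false
net4 = net1 NOR net3 = false NOR false = true
net6 = net3 NOR net4 = false NOR true = false
net7 = net6 NOR a = false NOR false = true
net8 = NOT net6 = NOT false = true
net11 = net2 OR net0 = true OR false = true
net13 = net8 NOR net4 = true NOR true = false
net14 = net11 OR net6 = true OR false = true
net15 = NOT net13 = NOT false = true

net2 = true; net7 = true; net14 = true; net15 = true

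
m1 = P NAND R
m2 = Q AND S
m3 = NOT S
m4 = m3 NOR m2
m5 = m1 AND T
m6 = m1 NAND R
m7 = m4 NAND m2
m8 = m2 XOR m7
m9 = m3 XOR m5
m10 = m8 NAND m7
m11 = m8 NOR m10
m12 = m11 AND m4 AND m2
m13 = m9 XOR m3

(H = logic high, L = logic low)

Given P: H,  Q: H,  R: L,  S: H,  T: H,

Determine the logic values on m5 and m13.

m5 = H  m13 = H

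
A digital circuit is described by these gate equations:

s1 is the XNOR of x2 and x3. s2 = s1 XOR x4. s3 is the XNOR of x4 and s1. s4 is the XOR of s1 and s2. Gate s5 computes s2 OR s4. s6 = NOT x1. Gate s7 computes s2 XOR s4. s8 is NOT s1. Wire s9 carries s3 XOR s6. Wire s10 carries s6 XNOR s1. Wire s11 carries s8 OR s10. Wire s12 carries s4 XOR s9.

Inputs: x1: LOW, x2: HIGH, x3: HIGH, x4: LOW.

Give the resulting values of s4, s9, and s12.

s1 = x2 XNOR x3 = HIGH XNOR HIGH = HIGH
s2 = s1 XOR x4 = HIGH XOR LOW = HIGH
s3 = x4 XNOR s1 = LOW XNOR HIGH = LOW
s4 = s1 XOR s2 = HIGH XOR HIGH = LOW
s6 = NOT x1 = NOT LOW = HIGH
s9 = s3 XOR s6 = LOW XOR HIGH = HIGH
s12 = s4 XOR s9 = LOW XOR HIGH = HIGH

s4 = LOW; s9 = HIGH; s12 = HIGH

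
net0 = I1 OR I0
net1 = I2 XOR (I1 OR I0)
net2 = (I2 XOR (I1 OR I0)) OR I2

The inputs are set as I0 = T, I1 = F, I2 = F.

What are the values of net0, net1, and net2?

net0 = F OR T = T
net1 = F XOR (F OR T) = T
net2 = (F XOR (F OR T)) OR F = T

net0 = T, net1 = T, net2 = T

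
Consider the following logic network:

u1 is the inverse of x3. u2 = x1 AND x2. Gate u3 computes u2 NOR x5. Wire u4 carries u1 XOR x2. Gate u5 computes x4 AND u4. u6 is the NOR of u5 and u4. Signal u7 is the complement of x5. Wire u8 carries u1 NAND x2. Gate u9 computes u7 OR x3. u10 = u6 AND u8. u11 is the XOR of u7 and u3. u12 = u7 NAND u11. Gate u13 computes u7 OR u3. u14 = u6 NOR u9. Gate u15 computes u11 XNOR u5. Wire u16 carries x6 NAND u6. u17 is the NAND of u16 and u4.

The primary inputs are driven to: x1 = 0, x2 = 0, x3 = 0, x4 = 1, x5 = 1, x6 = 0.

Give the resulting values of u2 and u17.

u1 = NOT x3 = NOT 0 = 1
u2 = x1 AND x2 = 0 AND 0 = 0
u4 = u1 XOR x2 = 1 XOR 0 = 1
u5 = x4 AND u4 = 1 AND 1 = 1
u6 = u5 NOR u4 = 1 NOR 1 = 0
u16 = x6 NAND u6 = 0 NAND 0 = 1
u17 = u16 NAND u4 = 1 NAND 1 = 0

u2 = 0, u17 = 0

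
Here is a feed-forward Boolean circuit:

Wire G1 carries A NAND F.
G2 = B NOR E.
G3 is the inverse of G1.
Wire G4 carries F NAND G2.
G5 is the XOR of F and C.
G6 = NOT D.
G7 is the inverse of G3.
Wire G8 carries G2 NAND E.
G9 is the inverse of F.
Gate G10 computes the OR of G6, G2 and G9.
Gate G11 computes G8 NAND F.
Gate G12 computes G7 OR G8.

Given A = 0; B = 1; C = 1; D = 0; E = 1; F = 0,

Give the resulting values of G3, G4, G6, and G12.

G1 = A NAND F = 0 NAND 0 = 1
G2 = B NOR E = 1 NOR 1 = 0
G3 = NOT G1 = NOT 1 = 0
G4 = F NAND G2 = 0 NAND 0 = 1
G6 = NOT D = NOT 0 = 1
G7 = NOT G3 = NOT 0 = 1
G8 = G2 NAND E = 0 NAND 1 = 1
G12 = G7 OR G8 = 1 OR 1 = 1

G3 = 0, G4 = 1, G6 = 1, G12 = 1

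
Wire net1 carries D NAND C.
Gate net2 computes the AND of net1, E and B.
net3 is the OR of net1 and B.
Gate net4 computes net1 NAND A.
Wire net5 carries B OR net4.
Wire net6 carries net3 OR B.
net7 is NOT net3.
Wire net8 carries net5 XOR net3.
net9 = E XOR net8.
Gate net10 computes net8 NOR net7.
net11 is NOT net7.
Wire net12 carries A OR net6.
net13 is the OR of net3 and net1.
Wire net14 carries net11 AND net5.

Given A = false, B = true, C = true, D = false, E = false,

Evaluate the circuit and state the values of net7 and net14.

net1 = D NAND C = false NAND true = true
net3 = net1 OR B = true OR true = true
net4 = net1 NAND A = true NAND false = true
net5 = B OR net4 = true OR true = true
net7 = NOT net3 = NOT true = false
net11 = NOT net7 = NOT false = true
net14 = net11 AND net5 = true AND true = true

net7 = false; net14 = true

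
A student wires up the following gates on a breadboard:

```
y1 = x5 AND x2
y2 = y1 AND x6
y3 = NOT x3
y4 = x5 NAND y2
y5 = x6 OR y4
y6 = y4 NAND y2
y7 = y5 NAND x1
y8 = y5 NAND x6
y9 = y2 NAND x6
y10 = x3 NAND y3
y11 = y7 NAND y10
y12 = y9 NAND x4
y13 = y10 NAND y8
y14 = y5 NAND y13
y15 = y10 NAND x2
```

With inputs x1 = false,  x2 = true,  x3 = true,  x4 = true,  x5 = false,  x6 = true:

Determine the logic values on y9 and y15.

y9 = true, y15 = false

y1 = x5 AND x2 = false AND true = false
y2 = y1 AND x6 = false AND true = false
y3 = NOT x3 = NOT true = false
y9 = y2 NAND x6 = false NAND true = true
y10 = x3 NAND y3 = true NAND false = true
y15 = y10 NAND x2 = true NAND true = false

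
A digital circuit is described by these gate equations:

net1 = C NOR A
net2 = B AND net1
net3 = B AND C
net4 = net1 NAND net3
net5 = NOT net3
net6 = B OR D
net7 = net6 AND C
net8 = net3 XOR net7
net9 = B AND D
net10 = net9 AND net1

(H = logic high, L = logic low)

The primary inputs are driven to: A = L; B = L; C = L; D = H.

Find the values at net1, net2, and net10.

net1 = H; net2 = L; net10 = L

net1 = C NOR A = L NOR L = H
net2 = B AND net1 = L AND H = L
net9 = B AND D = L AND H = L
net10 = net9 AND net1 = L AND H = L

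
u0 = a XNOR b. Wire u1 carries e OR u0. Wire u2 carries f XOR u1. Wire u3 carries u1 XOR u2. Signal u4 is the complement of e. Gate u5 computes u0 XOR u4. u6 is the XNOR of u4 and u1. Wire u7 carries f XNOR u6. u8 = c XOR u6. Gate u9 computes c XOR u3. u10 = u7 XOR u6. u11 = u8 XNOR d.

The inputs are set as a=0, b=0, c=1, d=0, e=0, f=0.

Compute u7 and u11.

u0 = a XNOR b = 0 XNOR 0 = 1
u1 = e OR u0 = 0 OR 1 = 1
u4 = NOT e = NOT 0 = 1
u6 = u4 XNOR u1 = 1 XNOR 1 = 1
u7 = f XNOR u6 = 0 XNOR 1 = 0
u8 = c XOR u6 = 1 XOR 1 = 0
u11 = u8 XNOR d = 0 XNOR 0 = 1

u7 = 0  u11 = 1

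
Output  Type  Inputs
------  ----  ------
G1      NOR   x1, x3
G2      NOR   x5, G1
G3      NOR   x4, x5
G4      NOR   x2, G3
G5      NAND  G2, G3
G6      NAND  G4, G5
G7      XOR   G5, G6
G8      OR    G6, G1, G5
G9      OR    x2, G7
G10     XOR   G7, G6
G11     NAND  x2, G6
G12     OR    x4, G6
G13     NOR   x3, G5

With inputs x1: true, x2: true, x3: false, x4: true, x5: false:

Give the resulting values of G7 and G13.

G7 = false, G13 = false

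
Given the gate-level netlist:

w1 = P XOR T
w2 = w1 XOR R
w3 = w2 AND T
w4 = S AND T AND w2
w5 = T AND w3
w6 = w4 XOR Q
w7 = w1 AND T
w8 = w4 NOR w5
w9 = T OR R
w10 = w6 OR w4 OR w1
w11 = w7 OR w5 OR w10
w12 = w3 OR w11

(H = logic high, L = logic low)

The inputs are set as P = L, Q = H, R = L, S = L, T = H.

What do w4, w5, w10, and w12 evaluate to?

w1 = P XOR T = L XOR H = H
w2 = w1 XOR R = H XOR L = H
w3 = w2 AND T = H AND H = H
w4 = S AND T AND w2 = L AND H AND H = L
w5 = T AND w3 = H AND H = H
w6 = w4 XOR Q = L XOR H = H
w7 = w1 AND T = H AND H = H
w10 = w6 OR w4 OR w1 = H OR L OR H = H
w11 = w7 OR w5 OR w10 = H OR H OR H = H
w12 = w3 OR w11 = H OR H = H

w4 = L; w5 = H; w10 = H; w12 = H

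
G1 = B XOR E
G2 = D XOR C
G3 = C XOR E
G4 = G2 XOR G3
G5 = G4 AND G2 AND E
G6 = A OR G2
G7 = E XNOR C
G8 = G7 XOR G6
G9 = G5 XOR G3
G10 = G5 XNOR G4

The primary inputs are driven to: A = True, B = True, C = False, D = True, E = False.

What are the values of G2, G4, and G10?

G2 = D XOR C = True XOR False = True
G3 = C XOR E = False XOR False = False
G4 = G2 XOR G3 = True XOR False = True
G5 = G4 AND G2 AND E = True AND True AND False = False
G10 = G5 XNOR G4 = False XNOR True = False

G2 = True, G4 = True, G10 = False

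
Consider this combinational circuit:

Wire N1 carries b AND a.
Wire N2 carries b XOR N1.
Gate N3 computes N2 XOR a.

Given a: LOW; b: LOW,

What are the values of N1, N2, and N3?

N1 = b AND a = LOW AND LOW = LOW
N2 = b XOR N1 = LOW XOR LOW = LOW
N3 = N2 XOR a = LOW XOR LOW = LOW

N1 = LOW; N2 = LOW; N3 = LOW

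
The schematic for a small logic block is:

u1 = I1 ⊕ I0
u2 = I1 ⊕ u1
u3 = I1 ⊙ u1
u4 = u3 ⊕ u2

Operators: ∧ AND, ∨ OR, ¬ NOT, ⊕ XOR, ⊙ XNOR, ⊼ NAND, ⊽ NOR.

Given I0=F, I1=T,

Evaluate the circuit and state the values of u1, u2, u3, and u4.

u1 = T; u2 = F; u3 = T; u4 = T

u1 = I1 XOR I0 = T XOR F = T
u2 = I1 XOR u1 = T XOR T = F
u3 = I1 XNOR u1 = T XNOR T = T
u4 = u3 XOR u2 = T XOR F = T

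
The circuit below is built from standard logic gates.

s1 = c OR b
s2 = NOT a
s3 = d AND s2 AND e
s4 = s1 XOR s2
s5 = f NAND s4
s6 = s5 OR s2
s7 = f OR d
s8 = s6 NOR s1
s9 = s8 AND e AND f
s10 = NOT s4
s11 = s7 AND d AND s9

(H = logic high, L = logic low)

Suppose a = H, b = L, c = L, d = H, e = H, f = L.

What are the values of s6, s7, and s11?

s1 = c OR b = L OR L = L
s2 = NOT a = NOT H = L
s4 = s1 XOR s2 = L XOR L = L
s5 = f NAND s4 = L NAND L = H
s6 = s5 OR s2 = H OR L = H
s7 = f OR d = L OR H = H
s8 = s6 NOR s1 = H NOR L = L
s9 = s8 AND e AND f = L AND H AND L = L
s11 = s7 AND d AND s9 = H AND H AND L = L

s6 = H; s7 = H; s11 = L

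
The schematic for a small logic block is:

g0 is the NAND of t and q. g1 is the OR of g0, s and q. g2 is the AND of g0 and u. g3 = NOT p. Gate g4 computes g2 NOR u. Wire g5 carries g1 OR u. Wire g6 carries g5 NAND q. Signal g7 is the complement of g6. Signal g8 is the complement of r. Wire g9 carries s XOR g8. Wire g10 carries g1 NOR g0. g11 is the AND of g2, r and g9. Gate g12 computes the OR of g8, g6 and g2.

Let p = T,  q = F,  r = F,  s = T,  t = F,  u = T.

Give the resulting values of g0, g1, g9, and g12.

g0 = T, g1 = T, g9 = F, g12 = T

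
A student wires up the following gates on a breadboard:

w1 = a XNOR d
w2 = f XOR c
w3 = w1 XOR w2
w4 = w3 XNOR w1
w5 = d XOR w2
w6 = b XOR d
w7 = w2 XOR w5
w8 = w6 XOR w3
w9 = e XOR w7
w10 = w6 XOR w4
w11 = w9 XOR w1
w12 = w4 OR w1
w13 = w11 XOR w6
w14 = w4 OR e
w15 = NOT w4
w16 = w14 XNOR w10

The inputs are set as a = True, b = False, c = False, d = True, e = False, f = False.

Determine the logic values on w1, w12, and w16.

w1 = True, w12 = True, w16 = False

w1 = a XNOR d = True XNOR True = True
w2 = f XOR c = False XOR False = False
w3 = w1 XOR w2 = True XOR False = True
w4 = w3 XNOR w1 = True XNOR True = True
w6 = b XOR d = False XOR True = True
w10 = w6 XOR w4 = True XOR True = False
w12 = w4 OR w1 = True OR True = True
w14 = w4 OR e = True OR False = True
w16 = w14 XNOR w10 = True XNOR False = False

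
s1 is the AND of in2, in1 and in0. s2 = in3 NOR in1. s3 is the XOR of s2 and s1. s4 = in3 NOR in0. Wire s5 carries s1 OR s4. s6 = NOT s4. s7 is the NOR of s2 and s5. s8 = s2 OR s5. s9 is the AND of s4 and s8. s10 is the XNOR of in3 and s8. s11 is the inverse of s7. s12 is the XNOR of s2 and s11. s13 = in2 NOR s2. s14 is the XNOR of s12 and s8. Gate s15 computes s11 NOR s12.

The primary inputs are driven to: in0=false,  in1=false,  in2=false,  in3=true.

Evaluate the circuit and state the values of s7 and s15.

s1 = in2 AND in1 AND in0 = false AND false AND false = false
s2 = in3 NOR in1 = true NOR false = false
s4 = in3 NOR in0 = true NOR false = false
s5 = s1 OR s4 = false OR false = false
s7 = s2 NOR s5 = false NOR false = true
s11 = NOT s7 = NOT true = false
s12 = s2 XNOR s11 = false XNOR false = true
s15 = s11 NOR s12 = false NOR true = false

s7 = true, s15 = false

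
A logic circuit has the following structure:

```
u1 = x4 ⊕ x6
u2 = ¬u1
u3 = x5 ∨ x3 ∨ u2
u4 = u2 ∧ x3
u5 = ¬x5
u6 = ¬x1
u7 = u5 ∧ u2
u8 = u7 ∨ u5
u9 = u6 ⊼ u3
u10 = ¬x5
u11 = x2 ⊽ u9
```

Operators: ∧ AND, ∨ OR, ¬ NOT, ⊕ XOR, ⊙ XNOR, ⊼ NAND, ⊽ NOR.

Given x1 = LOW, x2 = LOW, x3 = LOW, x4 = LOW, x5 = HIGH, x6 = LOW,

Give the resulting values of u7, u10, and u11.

u1 = x4 XOR x6 = LOW XOR LOW = LOW
u2 = NOT u1 = NOT LOW = HIGH
u3 = x5 OR x3 OR u2 = HIGH OR LOW OR HIGH = HIGH
u5 = NOT x5 = NOT HIGH = LOW
u6 = NOT x1 = NOT LOW = HIGH
u7 = u5 AND u2 = LOW AND HIGH = LOW
u9 = u6 NAND u3 = HIGH NAND HIGH = LOW
u10 = NOT x5 = NOT HIGH = LOW
u11 = x2 NOR u9 = LOW NOR LOW = HIGH

u7 = LOW; u10 = LOW; u11 = HIGH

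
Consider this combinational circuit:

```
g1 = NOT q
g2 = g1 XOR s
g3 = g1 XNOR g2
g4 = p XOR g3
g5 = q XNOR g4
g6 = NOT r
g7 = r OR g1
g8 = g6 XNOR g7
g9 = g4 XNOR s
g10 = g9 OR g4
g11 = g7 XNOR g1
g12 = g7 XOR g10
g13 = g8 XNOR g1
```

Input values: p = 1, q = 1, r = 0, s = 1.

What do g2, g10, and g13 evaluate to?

g2 = 1; g10 = 1; g13 = 1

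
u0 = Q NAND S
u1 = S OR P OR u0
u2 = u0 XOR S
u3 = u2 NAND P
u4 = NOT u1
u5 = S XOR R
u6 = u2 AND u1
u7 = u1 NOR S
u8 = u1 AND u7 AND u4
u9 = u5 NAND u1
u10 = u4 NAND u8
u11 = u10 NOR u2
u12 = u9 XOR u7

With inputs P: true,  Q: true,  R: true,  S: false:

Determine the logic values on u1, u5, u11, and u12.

u1 = true, u5 = true, u11 = false, u12 = false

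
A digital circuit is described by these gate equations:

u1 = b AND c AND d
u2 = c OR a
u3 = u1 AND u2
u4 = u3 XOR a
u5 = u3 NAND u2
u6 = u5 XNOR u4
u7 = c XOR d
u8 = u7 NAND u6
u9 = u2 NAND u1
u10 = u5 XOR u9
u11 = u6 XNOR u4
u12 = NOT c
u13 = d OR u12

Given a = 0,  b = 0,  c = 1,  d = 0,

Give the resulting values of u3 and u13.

u1 = b AND c AND d = 0 AND 1 AND 0 = 0
u2 = c OR a = 1 OR 0 = 1
u3 = u1 AND u2 = 0 AND 1 = 0
u12 = NOT c = NOT 1 = 0
u13 = d OR u12 = 0 OR 0 = 0

u3 = 0, u13 = 0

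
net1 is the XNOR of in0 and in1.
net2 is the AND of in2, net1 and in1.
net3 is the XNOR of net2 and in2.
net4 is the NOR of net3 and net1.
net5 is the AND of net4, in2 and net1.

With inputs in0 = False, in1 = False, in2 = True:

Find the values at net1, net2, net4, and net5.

net1 = in0 XNOR in1 = False XNOR False = True
net2 = in2 AND net1 AND in1 = True AND True AND False = False
net3 = net2 XNOR in2 = False XNOR True = False
net4 = net3 NOR net1 = False NOR True = False
net5 = net4 AND in2 AND net1 = False AND True AND True = False

net1 = True; net2 = False; net4 = False; net5 = False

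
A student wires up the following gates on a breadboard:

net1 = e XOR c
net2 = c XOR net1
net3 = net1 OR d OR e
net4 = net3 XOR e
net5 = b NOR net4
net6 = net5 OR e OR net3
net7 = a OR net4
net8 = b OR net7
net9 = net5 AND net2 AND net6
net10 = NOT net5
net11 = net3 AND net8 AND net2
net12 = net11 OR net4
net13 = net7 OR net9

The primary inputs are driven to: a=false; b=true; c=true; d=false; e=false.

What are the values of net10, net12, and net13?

net10 = true, net12 = true, net13 = true

net1 = e XOR c = false XOR true = true
net2 = c XOR net1 = true XOR true = false
net3 = net1 OR d OR e = true OR false OR false = true
net4 = net3 XOR e = true XOR false = true
net5 = b NOR net4 = true NOR true = false
net6 = net5 OR e OR net3 = false OR false OR true = true
net7 = a OR net4 = false OR true = true
net8 = b OR net7 = true OR true = true
net9 = net5 AND net2 AND net6 = false AND false AND true = false
net10 = NOT net5 = NOT false = true
net11 = net3 AND net8 AND net2 = true AND true AND false = false
net12 = net11 OR net4 = false OR true = true
net13 = net7 OR net9 = true OR false = true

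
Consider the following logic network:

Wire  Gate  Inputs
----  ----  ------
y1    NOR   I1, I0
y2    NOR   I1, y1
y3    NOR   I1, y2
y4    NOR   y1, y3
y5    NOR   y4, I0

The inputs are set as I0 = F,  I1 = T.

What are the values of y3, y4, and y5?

y1 = I1 NOR I0 = T NOR F = F
y2 = I1 NOR y1 = T NOR F = F
y3 = I1 NOR y2 = T NOR F = F
y4 = y1 NOR y3 = F NOR F = T
y5 = y4 NOR I0 = T NOR F = F

y3 = F, y4 = T, y5 = F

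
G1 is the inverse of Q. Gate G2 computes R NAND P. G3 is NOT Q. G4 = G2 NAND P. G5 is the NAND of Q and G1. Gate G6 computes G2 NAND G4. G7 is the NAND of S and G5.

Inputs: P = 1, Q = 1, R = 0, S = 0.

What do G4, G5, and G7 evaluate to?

G4 = 0  G5 = 1  G7 = 1

G1 = NOT Q = NOT 1 = 0
G2 = R NAND P = 0 NAND 1 = 1
G4 = G2 NAND P = 1 NAND 1 = 0
G5 = Q NAND G1 = 1 NAND 0 = 1
G7 = S NAND G5 = 0 NAND 1 = 1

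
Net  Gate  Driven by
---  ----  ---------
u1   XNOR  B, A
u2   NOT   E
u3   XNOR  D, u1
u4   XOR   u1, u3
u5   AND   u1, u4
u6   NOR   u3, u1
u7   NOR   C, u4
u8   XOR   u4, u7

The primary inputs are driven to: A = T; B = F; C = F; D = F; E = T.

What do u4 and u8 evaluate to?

u4 = T  u8 = T

u1 = B XNOR A = F XNOR T = F
u3 = D XNOR u1 = F XNOR F = T
u4 = u1 XOR u3 = F XOR T = T
u7 = C NOR u4 = F NOR T = F
u8 = u4 XOR u7 = T XOR F = T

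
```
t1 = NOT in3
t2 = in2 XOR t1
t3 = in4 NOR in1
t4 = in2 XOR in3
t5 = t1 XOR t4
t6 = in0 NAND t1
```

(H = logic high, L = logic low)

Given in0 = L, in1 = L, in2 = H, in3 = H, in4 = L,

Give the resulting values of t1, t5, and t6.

t1 = NOT in3 = NOT H = L
t4 = in2 XOR in3 = H XOR H = L
t5 = t1 XOR t4 = L XOR L = L
t6 = in0 NAND t1 = L NAND L = H

t1 = L; t5 = L; t6 = H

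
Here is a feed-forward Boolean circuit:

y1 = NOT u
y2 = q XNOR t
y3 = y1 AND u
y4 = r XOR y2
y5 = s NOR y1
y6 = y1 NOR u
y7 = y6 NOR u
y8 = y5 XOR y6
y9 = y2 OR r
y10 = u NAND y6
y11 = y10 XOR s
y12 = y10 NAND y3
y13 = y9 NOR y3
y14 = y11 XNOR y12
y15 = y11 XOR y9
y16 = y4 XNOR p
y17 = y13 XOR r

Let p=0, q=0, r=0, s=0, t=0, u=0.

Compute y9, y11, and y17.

y9 = 1, y11 = 1, y17 = 0

y1 = NOT u = NOT 0 = 1
y2 = q XNOR t = 0 XNOR 0 = 1
y3 = y1 AND u = 1 AND 0 = 0
y6 = y1 NOR u = 1 NOR 0 = 0
y9 = y2 OR r = 1 OR 0 = 1
y10 = u NAND y6 = 0 NAND 0 = 1
y11 = y10 XOR s = 1 XOR 0 = 1
y13 = y9 NOR y3 = 1 NOR 0 = 0
y17 = y13 XOR r = 0 XOR 0 = 0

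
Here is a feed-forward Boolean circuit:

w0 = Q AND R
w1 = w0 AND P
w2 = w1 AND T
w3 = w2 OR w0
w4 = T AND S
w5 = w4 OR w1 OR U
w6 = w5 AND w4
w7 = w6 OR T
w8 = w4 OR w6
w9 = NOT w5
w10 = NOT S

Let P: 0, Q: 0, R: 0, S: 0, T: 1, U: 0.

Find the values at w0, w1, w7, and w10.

w0 = Q AND R = 0 AND 0 = 0
w1 = w0 AND P = 0 AND 0 = 0
w4 = T AND S = 1 AND 0 = 0
w5 = w4 OR w1 OR U = 0 OR 0 OR 0 = 0
w6 = w5 AND w4 = 0 AND 0 = 0
w7 = w6 OR T = 0 OR 1 = 1
w10 = NOT S = NOT 0 = 1

w0 = 0, w1 = 0, w7 = 1, w10 = 1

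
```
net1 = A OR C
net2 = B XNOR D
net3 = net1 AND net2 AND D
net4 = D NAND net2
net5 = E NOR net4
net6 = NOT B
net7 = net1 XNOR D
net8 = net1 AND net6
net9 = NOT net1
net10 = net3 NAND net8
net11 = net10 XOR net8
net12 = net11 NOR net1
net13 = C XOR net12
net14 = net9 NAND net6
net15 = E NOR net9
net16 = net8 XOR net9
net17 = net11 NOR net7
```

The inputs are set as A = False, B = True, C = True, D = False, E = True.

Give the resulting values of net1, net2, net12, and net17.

net1 = A OR C = False OR True = True
net2 = B XNOR D = True XNOR False = False
net3 = net1 AND net2 AND D = True AND False AND False = False
net6 = NOT B = NOT True = False
net7 = net1 XNOR D = True XNOR False = False
net8 = net1 AND net6 = True AND False = False
net10 = net3 NAND net8 = False NAND False = True
net11 = net10 XOR net8 = True XOR False = True
net12 = net11 NOR net1 = True NOR True = False
net17 = net11 NOR net7 = True NOR False = False

net1 = True; net2 = False; net12 = False; net17 = False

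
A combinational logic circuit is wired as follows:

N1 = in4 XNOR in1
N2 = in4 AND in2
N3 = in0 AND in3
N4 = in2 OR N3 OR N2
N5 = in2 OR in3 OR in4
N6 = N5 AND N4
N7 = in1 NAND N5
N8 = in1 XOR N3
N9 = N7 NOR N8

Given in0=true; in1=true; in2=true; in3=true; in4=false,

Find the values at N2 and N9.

N2 = in4 AND in2 = false AND true = false
N3 = in0 AND in3 = true AND true = true
N5 = in2 OR in3 OR in4 = true OR true OR false = true
N7 = in1 NAND N5 = true NAND true = false
N8 = in1 XOR N3 = true XOR true = false
N9 = N7 NOR N8 = false NOR false = true

N2 = false, N9 = true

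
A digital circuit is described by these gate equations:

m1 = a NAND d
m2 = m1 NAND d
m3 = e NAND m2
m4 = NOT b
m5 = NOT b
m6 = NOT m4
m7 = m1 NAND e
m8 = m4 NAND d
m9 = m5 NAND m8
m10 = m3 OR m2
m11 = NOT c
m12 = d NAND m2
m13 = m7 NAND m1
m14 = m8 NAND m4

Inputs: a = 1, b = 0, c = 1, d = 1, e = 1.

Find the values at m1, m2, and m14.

m1 = a NAND d = 1 NAND 1 = 0
m2 = m1 NAND d = 0 NAND 1 = 1
m4 = NOT b = NOT 0 = 1
m8 = m4 NAND d = 1 NAND 1 = 0
m14 = m8 NAND m4 = 0 NAND 1 = 1

m1 = 0, m2 = 1, m14 = 1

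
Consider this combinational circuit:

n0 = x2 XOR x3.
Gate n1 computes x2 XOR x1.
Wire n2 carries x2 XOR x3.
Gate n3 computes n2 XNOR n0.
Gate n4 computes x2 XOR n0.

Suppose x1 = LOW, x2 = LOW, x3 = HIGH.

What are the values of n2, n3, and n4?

n2 = HIGH  n3 = HIGH  n4 = HIGH

n0 = x2 XOR x3 = LOW XOR HIGH = HIGH
n2 = x2 XOR x3 = LOW XOR HIGH = HIGH
n3 = n2 XNOR n0 = HIGH XNOR HIGH = HIGH
n4 = x2 XOR n0 = LOW XOR HIGH = HIGH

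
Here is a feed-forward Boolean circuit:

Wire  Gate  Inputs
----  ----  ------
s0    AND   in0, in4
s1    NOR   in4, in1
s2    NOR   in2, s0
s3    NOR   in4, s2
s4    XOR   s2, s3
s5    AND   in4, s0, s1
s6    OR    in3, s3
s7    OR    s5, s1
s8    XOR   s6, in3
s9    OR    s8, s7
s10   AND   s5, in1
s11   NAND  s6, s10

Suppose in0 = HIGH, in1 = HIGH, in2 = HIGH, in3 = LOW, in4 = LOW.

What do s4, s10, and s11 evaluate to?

s0 = in0 AND in4 = HIGH AND LOW = LOW
s1 = in4 NOR in1 = LOW NOR HIGH = LOW
s2 = in2 NOR s0 = HIGH NOR LOW = LOW
s3 = in4 NOR s2 = LOW NOR LOW = HIGH
s4 = s2 XOR s3 = LOW XOR HIGH = HIGH
s5 = in4 AND s0 AND s1 = LOW AND LOW AND LOW = LOW
s6 = in3 OR s3 = LOW OR HIGH = HIGH
s10 = s5 AND in1 = LOW AND HIGH = LOW
s11 = s6 NAND s10 = HIGH NAND LOW = HIGH

s4 = HIGH  s10 = LOW  s11 = HIGH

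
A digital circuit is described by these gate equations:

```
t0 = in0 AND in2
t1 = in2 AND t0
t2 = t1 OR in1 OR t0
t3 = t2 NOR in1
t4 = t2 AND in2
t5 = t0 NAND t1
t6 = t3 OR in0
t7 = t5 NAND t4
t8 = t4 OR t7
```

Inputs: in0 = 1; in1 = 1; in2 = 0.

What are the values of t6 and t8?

t0 = in0 AND in2 = 1 AND 0 = 0
t1 = in2 AND t0 = 0 AND 0 = 0
t2 = t1 OR in1 OR t0 = 0 OR 1 OR 0 = 1
t3 = t2 NOR in1 = 1 NOR 1 = 0
t4 = t2 AND in2 = 1 AND 0 = 0
t5 = t0 NAND t1 = 0 NAND 0 = 1
t6 = t3 OR in0 = 0 OR 1 = 1
t7 = t5 NAND t4 = 1 NAND 0 = 1
t8 = t4 OR t7 = 0 OR 1 = 1

t6 = 1  t8 = 1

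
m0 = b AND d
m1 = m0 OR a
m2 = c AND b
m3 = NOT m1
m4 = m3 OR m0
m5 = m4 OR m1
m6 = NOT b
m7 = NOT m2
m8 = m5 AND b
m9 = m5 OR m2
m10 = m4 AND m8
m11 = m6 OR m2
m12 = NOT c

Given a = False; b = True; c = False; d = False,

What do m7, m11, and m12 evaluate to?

m7 = True; m11 = False; m12 = True

m2 = c AND b = False AND True = False
m6 = NOT b = NOT True = False
m7 = NOT m2 = NOT False = True
m11 = m6 OR m2 = False OR False = False
m12 = NOT c = NOT False = True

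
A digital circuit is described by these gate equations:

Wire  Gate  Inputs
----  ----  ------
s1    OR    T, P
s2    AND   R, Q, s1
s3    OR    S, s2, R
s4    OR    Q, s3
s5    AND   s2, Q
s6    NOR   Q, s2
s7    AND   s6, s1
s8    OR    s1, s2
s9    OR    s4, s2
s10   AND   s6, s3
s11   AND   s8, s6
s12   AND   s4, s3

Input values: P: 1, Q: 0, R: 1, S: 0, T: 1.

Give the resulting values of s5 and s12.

s1 = T OR P = 1 OR 1 = 1
s2 = R AND Q AND s1 = 1 AND 0 AND 1 = 0
s3 = S OR s2 OR R = 0 OR 0 OR 1 = 1
s4 = Q OR s3 = 0 OR 1 = 1
s5 = s2 AND Q = 0 AND 0 = 0
s12 = s4 AND s3 = 1 AND 1 = 1

s5 = 0, s12 = 1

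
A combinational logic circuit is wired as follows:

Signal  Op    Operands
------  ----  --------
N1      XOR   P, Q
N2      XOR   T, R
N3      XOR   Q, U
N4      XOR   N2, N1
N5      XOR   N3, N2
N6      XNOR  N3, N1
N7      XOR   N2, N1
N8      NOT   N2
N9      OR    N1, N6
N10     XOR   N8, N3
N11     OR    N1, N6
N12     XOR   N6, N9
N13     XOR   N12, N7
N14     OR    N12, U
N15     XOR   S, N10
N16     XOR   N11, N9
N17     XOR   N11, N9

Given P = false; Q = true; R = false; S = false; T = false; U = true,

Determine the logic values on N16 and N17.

N16 = false, N17 = false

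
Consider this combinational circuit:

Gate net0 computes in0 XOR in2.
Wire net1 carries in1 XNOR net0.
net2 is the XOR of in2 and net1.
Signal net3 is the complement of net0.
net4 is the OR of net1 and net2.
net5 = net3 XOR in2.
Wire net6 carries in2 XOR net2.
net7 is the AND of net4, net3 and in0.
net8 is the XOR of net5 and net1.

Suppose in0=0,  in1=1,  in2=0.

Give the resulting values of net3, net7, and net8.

net0 = in0 XOR in2 = 0 XOR 0 = 0
net1 = in1 XNOR net0 = 1 XNOR 0 = 0
net2 = in2 XOR net1 = 0 XOR 0 = 0
net3 = NOT net0 = NOT 0 = 1
net4 = net1 OR net2 = 0 OR 0 = 0
net5 = net3 XOR in2 = 1 XOR 0 = 1
net7 = net4 AND net3 AND in0 = 0 AND 1 AND 0 = 0
net8 = net5 XOR net1 = 1 XOR 0 = 1

net3 = 1; net7 = 0; net8 = 1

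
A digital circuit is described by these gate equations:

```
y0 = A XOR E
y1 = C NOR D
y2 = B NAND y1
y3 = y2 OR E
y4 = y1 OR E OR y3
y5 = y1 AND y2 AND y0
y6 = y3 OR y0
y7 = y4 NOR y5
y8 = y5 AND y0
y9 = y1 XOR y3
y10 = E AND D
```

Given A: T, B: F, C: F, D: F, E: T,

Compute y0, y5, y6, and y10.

y0 = A XOR E = T XOR T = F
y1 = C NOR D = F NOR F = T
y2 = B NAND y1 = F NAND T = T
y3 = y2 OR E = T OR T = T
y5 = y1 AND y2 AND y0 = T AND T AND F = F
y6 = y3 OR y0 = T OR F = T
y10 = E AND D = T AND F = F

y0 = F, y5 = F, y6 = T, y10 = F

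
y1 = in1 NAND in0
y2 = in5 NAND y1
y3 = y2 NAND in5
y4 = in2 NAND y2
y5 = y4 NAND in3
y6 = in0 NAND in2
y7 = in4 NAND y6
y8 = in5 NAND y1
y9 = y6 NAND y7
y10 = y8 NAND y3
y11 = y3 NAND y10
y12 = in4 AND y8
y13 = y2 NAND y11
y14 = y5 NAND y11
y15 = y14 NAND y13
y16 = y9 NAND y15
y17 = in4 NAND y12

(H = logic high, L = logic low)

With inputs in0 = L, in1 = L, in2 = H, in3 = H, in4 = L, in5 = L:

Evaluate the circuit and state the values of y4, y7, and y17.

y4 = L, y7 = H, y17 = H

y1 = in1 NAND in0 = L NAND L = H
y2 = in5 NAND y1 = L NAND H = H
y4 = in2 NAND y2 = H NAND H = L
y6 = in0 NAND in2 = L NAND H = H
y7 = in4 NAND y6 = L NAND H = H
y8 = in5 NAND y1 = L NAND H = H
y12 = in4 AND y8 = L AND H = L
y17 = in4 NAND y12 = L NAND L = H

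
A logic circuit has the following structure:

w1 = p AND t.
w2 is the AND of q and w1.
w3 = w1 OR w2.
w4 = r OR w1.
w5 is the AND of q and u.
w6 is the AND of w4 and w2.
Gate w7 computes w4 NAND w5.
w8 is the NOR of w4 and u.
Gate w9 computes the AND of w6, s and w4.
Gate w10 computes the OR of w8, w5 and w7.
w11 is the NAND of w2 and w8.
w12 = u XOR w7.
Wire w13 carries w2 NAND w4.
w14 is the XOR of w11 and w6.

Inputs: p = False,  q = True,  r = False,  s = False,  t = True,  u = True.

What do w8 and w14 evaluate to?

w1 = p AND t = False AND True = False
w2 = q AND w1 = True AND False = False
w4 = r OR w1 = False OR False = False
w6 = w4 AND w2 = False AND False = False
w8 = w4 NOR u = False NOR True = False
w11 = w2 NAND w8 = False NAND False = True
w14 = w11 XOR w6 = True XOR False = True

w8 = False; w14 = True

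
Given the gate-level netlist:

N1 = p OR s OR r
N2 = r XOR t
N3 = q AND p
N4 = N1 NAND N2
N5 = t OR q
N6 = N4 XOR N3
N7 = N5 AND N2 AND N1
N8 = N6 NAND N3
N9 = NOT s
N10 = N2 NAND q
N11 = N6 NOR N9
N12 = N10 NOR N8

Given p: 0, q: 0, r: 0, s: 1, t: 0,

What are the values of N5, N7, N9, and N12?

N5 = 0, N7 = 0, N9 = 0, N12 = 0

N1 = p OR s OR r = 0 OR 1 OR 0 = 1
N2 = r XOR t = 0 XOR 0 = 0
N3 = q AND p = 0 AND 0 = 0
N4 = N1 NAND N2 = 1 NAND 0 = 1
N5 = t OR q = 0 OR 0 = 0
N6 = N4 XOR N3 = 1 XOR 0 = 1
N7 = N5 AND N2 AND N1 = 0 AND 0 AND 1 = 0
N8 = N6 NAND N3 = 1 NAND 0 = 1
N9 = NOT s = NOT 1 = 0
N10 = N2 NAND q = 0 NAND 0 = 1
N12 = N10 NOR N8 = 1 NOR 1 = 0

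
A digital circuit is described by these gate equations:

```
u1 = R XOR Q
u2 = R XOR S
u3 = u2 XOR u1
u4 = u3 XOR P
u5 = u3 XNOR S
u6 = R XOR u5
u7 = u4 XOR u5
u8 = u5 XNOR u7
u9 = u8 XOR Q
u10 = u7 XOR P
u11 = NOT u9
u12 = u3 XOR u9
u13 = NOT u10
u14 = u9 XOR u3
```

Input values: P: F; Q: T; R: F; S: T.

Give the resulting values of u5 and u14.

u1 = R XOR Q = F XOR T = T
u2 = R XOR S = F XOR T = T
u3 = u2 XOR u1 = T XOR T = F
u4 = u3 XOR P = F XOR F = F
u5 = u3 XNOR S = F XNOR T = F
u7 = u4 XOR u5 = F XOR F = F
u8 = u5 XNOR u7 = F XNOR F = T
u9 = u8 XOR Q = T XOR T = F
u14 = u9 XOR u3 = F XOR F = F

u5 = F  u14 = F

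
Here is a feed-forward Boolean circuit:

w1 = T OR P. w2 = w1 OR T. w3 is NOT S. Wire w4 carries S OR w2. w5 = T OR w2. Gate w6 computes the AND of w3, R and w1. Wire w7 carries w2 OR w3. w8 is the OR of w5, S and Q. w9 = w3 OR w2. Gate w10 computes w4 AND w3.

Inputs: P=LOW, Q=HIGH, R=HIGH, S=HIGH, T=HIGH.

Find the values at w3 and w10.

w1 = T OR P = HIGH OR LOW = HIGH
w2 = w1 OR T = HIGH OR HIGH = HIGH
w3 = NOT S = NOT HIGH = LOW
w4 = S OR w2 = HIGH OR HIGH = HIGH
w10 = w4 AND w3 = HIGH AND LOW = LOW

w3 = LOW; w10 = LOW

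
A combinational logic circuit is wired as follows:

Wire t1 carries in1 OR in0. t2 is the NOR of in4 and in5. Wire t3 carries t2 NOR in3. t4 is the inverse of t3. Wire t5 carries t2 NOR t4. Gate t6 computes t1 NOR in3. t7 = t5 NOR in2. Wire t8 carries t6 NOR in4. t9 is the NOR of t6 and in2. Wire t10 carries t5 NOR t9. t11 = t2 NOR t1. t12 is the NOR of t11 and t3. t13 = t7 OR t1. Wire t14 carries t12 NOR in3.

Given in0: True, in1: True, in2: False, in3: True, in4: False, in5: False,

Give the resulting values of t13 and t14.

t1 = in1 OR in0 = True OR True = True
t2 = in4 NOR in5 = False NOR False = True
t3 = t2 NOR in3 = True NOR True = False
t4 = NOT t3 = NOT False = True
t5 = t2 NOR t4 = True NOR True = False
t7 = t5 NOR in2 = False NOR False = True
t11 = t2 NOR t1 = True NOR True = False
t12 = t11 NOR t3 = False NOR False = True
t13 = t7 OR t1 = True OR True = True
t14 = t12 NOR in3 = True NOR True = False

t13 = True  t14 = False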